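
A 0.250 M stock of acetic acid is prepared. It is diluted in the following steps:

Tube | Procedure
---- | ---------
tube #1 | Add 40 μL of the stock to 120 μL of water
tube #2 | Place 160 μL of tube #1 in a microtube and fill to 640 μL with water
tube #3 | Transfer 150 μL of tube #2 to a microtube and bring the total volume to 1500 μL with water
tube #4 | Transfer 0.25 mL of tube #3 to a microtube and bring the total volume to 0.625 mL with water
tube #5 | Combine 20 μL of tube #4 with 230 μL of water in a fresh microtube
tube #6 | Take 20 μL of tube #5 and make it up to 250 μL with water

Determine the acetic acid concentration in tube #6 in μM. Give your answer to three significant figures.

Step 1: 40 μL + 120 μL = 160 μL total → factor 160/40 = 4
Step 2: 160 μL brought to 640 μL → factor 640/160 = 4
Step 3: 150 μL brought to 1500 μL → factor 1500/150 = 10
Step 4: 0.25 mL brought to 0.625 mL → factor 0.625/0.25 = 2.5
Step 5: 20 μL + 230 μL = 250 μL total → factor 250/20 = 12.5
Step 6: 20 μL brought to 250 μL → factor 250/20 = 12.5
Overall dilution factor = 4 × 4 × 10 × 2.5 × 12.5 × 12.5 = 62500
Final = 0.250 M / 62500 = 4.000 × 10^-6 M = 4.00 μM

4.00 μM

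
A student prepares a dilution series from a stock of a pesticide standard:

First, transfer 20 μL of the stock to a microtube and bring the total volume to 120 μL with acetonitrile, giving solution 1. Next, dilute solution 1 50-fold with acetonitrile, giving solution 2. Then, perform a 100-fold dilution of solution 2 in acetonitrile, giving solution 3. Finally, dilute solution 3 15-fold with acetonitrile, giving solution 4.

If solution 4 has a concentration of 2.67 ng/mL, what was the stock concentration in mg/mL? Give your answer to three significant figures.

1.20 mg/mL

Step 1: 20 μL brought to 120 μL → factor 120/20 = 6
Step 2: 50-fold → factor 50
Step 3: 100-fold → factor 100
Step 4: 15-fold → factor 15
Overall dilution factor = 6 × 50 × 100 × 15 = 4.5 × 10^5
Stock = 2.67 ng/mL × 4.5 × 10^5 = 1.202 × 10^6 ng/mL = 1.20 mg/mL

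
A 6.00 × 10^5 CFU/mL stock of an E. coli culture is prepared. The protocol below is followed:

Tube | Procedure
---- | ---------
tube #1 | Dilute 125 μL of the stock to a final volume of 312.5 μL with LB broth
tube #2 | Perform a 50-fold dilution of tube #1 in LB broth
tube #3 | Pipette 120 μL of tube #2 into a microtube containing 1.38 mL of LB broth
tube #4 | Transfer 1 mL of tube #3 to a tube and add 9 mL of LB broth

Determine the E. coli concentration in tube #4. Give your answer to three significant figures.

Step 1: 125 μL brought to 312.5 μL → factor 312.5/125 = 2.5
Step 2: 50-fold → factor 50
Step 3: 120 μL + 1.38 mL = 1500 μL total → factor 1500/120 = 12.5
Step 4: 1 mL + 9 mL = 10 mL total → factor 10/1 = 10
Overall dilution factor = 2.5 × 50 × 12.5 × 10 = 15625
Final = 6.00 × 10^5 CFU/mL / 15625 = 38.4 CFU/mL

38.4 CFU/mL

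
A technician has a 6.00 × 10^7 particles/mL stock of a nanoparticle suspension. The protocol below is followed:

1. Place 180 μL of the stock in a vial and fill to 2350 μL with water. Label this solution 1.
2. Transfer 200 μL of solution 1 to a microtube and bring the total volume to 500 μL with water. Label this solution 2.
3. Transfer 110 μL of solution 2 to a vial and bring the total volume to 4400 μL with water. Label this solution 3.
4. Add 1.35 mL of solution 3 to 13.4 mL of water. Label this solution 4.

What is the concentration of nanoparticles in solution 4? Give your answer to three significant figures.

4.21 × 10^3 particles/mL

Step 1: 180 μL brought to 2350 μL → factor 2350/180 = 13.056
Step 2: 200 μL brought to 500 μL → factor 500/200 = 2.5
Step 3: 110 μL brought to 4400 μL → factor 4400/110 = 40
Step 4: 1.35 mL + 13.4 mL = 14.75 mL total → factor 14.75/1.35 = 10.926
Overall dilution factor = 13.056 × 2.5 × 40 × 10.926 = 14264
Final = 6.00 × 10^7 particles/mL / 14264 = 4.21 × 10^3 particles/mL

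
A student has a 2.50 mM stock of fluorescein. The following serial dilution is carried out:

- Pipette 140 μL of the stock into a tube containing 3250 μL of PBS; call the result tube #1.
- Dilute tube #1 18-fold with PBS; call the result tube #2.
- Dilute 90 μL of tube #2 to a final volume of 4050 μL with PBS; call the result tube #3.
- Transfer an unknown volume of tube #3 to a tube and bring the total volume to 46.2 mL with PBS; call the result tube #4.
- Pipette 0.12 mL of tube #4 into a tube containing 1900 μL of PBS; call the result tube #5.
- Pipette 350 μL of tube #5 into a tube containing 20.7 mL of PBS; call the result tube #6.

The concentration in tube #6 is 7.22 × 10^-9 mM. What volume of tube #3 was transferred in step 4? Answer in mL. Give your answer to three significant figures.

Step 1: 140 μL + 3250 μL = 3390 μL total → factor 3390/140 = 24.214
Step 2: 18-fold → factor 18
Step 3: 90 μL brought to 4050 μL → factor 4050/90 = 45
Step 4: v brought to 46.2 mL → factor = 46.2 mL/v
Step 5: 0.12 mL + 1900 μL = 2.02 mL total → factor 2.02/0.12 = 16.833
Step 6: 350 μL + 20.7 mL = 21050 μL total → factor 21050/350 = 60.143
Product of known-step factors = 1.9857 × 10^7
Overall factor = 2.50 mM / (7.22 × 10^-9 mM) = 3.4626 × 10^8
Step-4 factor = 3.4626 × 10^8 / 1.9857 × 10^7 = 17.438
v = 46.2 mL / 17.438 = 2.65 mL

2.65 mL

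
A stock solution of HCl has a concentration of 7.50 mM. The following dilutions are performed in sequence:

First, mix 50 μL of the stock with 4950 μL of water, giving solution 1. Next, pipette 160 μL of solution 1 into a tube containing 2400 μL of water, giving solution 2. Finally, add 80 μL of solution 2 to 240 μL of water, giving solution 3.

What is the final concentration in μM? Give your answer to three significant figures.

1.17 μM

Step 1: 50 μL + 4950 μL = 5000 μL total → factor 5000/50 = 100
Step 2: 160 μL + 2400 μL = 2560 μL total → factor 2560/160 = 16
Step 3: 80 μL + 240 μL = 320 μL total → factor 320/80 = 4
Overall dilution factor = 100 × 16 × 4 = 6400
Final = 7.50 mM / 6400 = 0.001172 mM = 1.17 μM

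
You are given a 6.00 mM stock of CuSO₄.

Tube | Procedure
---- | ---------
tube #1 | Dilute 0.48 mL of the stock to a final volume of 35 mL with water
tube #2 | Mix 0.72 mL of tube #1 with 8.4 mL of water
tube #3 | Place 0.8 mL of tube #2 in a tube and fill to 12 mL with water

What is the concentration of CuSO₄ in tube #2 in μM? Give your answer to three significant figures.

Step 1: 0.48 mL brought to 35 mL → factor 35/0.48 = 72.917
Step 2: 0.72 mL + 8.4 mL = 9.12 mL total → factor 9.12/0.72 = 12.667
Dilution factor through tube #2 = 72.917 × 12.667 = 923.61
[tube #2] = 6.00 mM / 923.61 = 0.006496 mM = 6.50 μM

6.50 μM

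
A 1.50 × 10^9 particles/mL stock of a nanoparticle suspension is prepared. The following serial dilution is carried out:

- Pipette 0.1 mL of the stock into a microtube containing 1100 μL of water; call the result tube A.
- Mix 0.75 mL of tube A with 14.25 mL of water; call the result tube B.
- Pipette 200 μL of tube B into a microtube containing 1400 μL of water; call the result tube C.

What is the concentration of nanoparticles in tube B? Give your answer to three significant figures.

6.25 × 10^6 particles/mL

Step 1: 0.1 mL + 1100 μL = 1.2 mL total → factor 1.2/0.1 = 12
Step 2: 0.75 mL + 14.25 mL = 15 mL total → factor 15/0.75 = 20
Dilution factor through tube B = 12 × 20 = 240
[tube B] = 1.50 × 10^9 particles/mL / 240 = 6.25 × 10^6 particles/mL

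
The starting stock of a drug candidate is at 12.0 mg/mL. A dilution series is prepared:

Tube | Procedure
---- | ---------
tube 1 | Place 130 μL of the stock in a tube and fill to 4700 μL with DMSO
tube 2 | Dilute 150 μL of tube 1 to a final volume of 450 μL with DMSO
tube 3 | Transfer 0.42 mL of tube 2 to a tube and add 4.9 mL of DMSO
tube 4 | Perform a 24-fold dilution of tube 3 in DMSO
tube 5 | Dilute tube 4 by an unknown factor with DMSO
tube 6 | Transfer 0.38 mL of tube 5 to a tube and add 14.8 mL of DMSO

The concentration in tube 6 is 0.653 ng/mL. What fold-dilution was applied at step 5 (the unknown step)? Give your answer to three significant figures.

14.0-fold

Step 1: 130 μL brought to 4700 μL → factor 4700/130 = 36.154
Step 2: 150 μL brought to 450 μL → factor 450/150 = 3
Step 3: 0.42 mL + 4.9 mL = 5.32 mL total → factor 5.32/0.42 = 12.667
Step 4: 24-fold → factor 24
Step 5: unknown factor x
Step 6: 0.38 mL + 14.8 mL = 15.18 mL total → factor 15.18/0.38 = 39.947
Product of known-step factors = 1.3172 × 10^6
Overall factor = 12.0 mg/mL / (0.653 ng/mL) = 1.8377 × 10^7
x = 1.8377 × 10^7 / 1.3172 × 10^6 = 14.0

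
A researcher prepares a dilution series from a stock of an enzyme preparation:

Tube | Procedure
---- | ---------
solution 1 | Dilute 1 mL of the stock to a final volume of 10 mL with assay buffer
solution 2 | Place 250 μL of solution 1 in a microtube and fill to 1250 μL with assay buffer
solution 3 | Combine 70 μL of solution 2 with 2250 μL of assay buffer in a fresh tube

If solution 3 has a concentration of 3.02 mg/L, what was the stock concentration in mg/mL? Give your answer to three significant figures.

Step 1: 1 mL brought to 10 mL → factor 10/1 = 10
Step 2: 250 μL brought to 1250 μL → factor 1250/250 = 5
Step 3: 70 μL + 2250 μL = 2320 μL total → factor 2320/70 = 33.143
Overall dilution factor = 10 × 5 × 33.143 = 1657.1
Stock = 3.02 mg/L × 1657.1 = 5005 mg/L = 5.00 mg/mL

5.00 mg/mL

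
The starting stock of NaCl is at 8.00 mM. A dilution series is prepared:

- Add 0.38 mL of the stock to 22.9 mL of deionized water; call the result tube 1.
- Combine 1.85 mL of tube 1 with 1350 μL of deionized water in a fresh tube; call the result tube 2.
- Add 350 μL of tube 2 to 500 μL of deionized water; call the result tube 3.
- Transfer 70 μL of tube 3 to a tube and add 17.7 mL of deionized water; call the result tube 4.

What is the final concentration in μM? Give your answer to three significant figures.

Step 1: 0.38 mL + 22.9 mL = 23.28 mL total → factor 23.28/0.38 = 61.263
Step 2: 1.85 mL + 1350 μL = 3.2 mL total → factor 3.2/1.85 = 1.7297
Step 3: 350 μL + 500 μL = 850 μL total → factor 850/350 = 2.4286
Step 4: 70 μL + 17.7 mL = 17770 μL total → factor 17770/70 = 253.86
Overall dilution factor = 61.263 × 1.7297 × 2.4286 × 253.86 = 65331
Final = 8.00 mM / 65331 = 0.0001225 mM = 0.122 μM

0.122 μM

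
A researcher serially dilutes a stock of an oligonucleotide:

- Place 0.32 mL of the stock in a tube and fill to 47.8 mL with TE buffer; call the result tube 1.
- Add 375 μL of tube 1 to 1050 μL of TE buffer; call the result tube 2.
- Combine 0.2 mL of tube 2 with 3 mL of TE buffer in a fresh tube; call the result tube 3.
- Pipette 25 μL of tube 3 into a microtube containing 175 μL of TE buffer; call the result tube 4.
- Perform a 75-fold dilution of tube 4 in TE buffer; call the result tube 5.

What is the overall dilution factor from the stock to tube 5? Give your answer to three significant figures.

5.45 × 10^6

Step 1: 0.32 mL brought to 47.8 mL → factor 47.8/0.32 = 149.38
Step 2: 375 μL + 1050 μL = 1425 μL total → factor 1425/375 = 3.8
Step 3: 0.2 mL + 3 mL = 3.2 mL total → factor 3.2/0.2 = 16
Step 4: 25 μL + 175 μL = 200 μL total → factor 200/25 = 8
Step 5: 75-fold → factor 75
Overall dilution factor = 149.38 × 3.8 × 16 × 8 × 75 = 5.4492 × 10^6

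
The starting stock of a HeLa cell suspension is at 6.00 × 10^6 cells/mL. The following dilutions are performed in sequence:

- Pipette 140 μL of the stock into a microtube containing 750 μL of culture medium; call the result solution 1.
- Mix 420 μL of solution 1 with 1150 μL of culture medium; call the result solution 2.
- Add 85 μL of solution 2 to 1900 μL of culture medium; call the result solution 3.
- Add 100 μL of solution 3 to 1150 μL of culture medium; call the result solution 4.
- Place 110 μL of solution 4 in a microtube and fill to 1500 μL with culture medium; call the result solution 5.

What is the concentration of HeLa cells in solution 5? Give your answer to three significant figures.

Step 1: 140 μL + 750 μL = 890 μL total → factor 890/140 = 6.3571
Step 2: 420 μL + 1150 μL = 1570 μL total → factor 1570/420 = 3.7381
Step 3: 85 μL + 1900 μL = 1985 μL total → factor 1985/85 = 23.353
Step 4: 100 μL + 1150 μL = 1250 μL total → factor 1250/100 = 12.5
Step 5: 110 μL brought to 1500 μL → factor 1500/110 = 13.636
Overall dilution factor = 6.3571 × 3.7381 × 23.353 × 12.5 × 13.636 = 94594
Final = 6.00 × 10^6 cells/mL / 94594 = 63.4 cells/mL

63.4 cells/mL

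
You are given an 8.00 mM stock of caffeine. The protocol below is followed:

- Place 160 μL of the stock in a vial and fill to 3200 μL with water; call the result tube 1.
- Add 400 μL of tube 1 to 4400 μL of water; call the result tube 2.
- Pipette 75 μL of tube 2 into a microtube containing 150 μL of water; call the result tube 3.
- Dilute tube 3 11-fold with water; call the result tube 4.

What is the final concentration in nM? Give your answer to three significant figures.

Step 1: 160 μL brought to 3200 μL → factor 3200/160 = 20
Step 2: 400 μL + 4400 μL = 4800 μL total → factor 4800/400 = 12
Step 3: 75 μL + 150 μL = 225 μL total → factor 225/75 = 3
Step 4: 11-fold → factor 11
Overall dilution factor = 20 × 12 × 3 × 11 = 7920
Final = 8.00 mM / 7920 = 0.001010 mM = 1.01 × 10^3 nM

1.01 × 10^3 nM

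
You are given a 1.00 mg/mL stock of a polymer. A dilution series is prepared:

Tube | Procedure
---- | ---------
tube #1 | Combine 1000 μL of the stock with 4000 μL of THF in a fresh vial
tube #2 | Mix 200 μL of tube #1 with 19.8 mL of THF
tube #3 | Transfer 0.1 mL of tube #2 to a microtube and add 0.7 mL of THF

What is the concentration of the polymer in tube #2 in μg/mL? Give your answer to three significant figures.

Step 1: 1000 μL + 4000 μL = 5000 μL total → factor 5000/1000 = 5
Step 2: 200 μL + 19.8 mL = 20000 μL total → factor 20000/200 = 100
Dilution factor through tube #2 = 5 × 100 = 500
[tube #2] = 1.00 mg/mL / 500 = 0.002000 mg/mL = 2.00 μg/mL

2.00 μg/mL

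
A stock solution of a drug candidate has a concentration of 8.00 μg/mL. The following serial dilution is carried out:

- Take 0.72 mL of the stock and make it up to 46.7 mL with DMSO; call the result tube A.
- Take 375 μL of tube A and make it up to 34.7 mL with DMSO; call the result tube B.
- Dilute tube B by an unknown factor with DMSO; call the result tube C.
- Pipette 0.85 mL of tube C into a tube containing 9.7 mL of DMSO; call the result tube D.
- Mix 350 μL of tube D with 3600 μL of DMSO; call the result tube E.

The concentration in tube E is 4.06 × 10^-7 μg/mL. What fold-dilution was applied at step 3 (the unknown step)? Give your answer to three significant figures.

Step 1: 0.72 mL brought to 46.7 mL → factor 46.7/0.72 = 64.861
Step 2: 375 μL brought to 34.7 mL → factor 34700/375 = 92.533
Step 3: unknown factor x
Step 4: 0.85 mL + 9.7 mL = 10.55 mL total → factor 10.55/0.85 = 12.412
Step 5: 350 μL + 3600 μL = 3950 μL total → factor 3950/350 = 11.286
Product of known-step factors = 8.4071 × 10^5
Overall factor = 8.00 μg/mL / (4.06 × 10^-7 μg/mL) = 1.9704 × 10^7
x = 1.9704 × 10^7 / 8.4071 × 10^5 = 23.4

23.4-fold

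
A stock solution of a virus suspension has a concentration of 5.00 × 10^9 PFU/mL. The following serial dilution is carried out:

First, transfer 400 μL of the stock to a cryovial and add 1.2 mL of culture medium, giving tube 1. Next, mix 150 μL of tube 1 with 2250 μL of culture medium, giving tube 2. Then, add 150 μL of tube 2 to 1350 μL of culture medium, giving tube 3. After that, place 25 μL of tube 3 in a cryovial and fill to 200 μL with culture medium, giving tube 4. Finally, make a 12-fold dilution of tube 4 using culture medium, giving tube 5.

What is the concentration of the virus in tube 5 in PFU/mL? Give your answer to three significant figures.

8.14 × 10^4 PFU/mL

Step 1: 400 μL + 1.2 mL = 1600 μL total → factor 1600/400 = 4
Step 2: 150 μL + 2250 μL = 2400 μL total → factor 2400/150 = 16
Step 3: 150 μL + 1350 μL = 1500 μL total → factor 1500/150 = 10
Step 4: 25 μL brought to 200 μL → factor 200/25 = 8
Step 5: 12-fold → factor 12
Overall dilution factor = 4 × 16 × 10 × 8 × 12 = 61440
Final = 5.00 × 10^9 PFU/mL / 61440 = 8.14 × 10^4 PFU/mL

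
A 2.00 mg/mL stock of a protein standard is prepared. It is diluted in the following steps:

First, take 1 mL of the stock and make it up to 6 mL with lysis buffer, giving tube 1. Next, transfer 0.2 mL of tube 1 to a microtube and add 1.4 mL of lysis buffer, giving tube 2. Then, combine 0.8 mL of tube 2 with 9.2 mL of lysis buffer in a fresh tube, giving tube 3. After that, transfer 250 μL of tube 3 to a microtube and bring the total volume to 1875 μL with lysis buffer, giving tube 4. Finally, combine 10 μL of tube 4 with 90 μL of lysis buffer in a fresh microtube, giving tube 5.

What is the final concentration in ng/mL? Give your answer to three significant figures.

44.4 ng/mL

Step 1: 1 mL brought to 6 mL → factor 6/1 = 6
Step 2: 0.2 mL + 1.4 mL = 1.6 mL total → factor 1.6/0.2 = 8
Step 3: 0.8 mL + 9.2 mL = 10 mL total → factor 10/0.8 = 12.5
Step 4: 250 μL brought to 1875 μL → factor 1875/250 = 7.5
Step 5: 10 μL + 90 μL = 100 μL total → factor 100/10 = 10
Overall dilution factor = 6 × 8 × 12.5 × 7.5 × 10 = 45000
Final = 2.00 mg/mL / 45000 = 4.444 × 10^-5 mg/mL = 44.4 ng/mL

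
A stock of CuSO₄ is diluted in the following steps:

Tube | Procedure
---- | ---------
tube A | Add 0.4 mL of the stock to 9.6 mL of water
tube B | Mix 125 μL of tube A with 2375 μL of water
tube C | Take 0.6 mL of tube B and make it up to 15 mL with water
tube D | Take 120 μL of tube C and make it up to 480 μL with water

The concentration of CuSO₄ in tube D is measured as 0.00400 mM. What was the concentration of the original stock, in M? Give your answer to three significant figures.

0.200 M

Step 1: 0.4 mL + 9.6 mL = 10 mL total → factor 10/0.4 = 25
Step 2: 125 μL + 2375 μL = 2500 μL total → factor 2500/125 = 20
Step 3: 0.6 mL brought to 15 mL → factor 15/0.6 = 25
Step 4: 120 μL brought to 480 μL → factor 480/120 = 4
Overall dilution factor = 25 × 20 × 25 × 4 = 50000
Stock = 0.00400 mM × 50000 = 200.0 mM = 0.200 M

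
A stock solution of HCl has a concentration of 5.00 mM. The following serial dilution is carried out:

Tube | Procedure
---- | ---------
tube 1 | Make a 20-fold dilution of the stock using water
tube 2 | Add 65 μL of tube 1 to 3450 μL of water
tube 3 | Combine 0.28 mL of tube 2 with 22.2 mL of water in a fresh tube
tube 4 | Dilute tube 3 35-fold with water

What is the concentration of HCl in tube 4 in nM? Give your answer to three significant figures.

Step 1: 20-fold → factor 20
Step 2: 65 μL + 3450 μL = 3515 μL total → factor 3515/65 = 54.077
Step 3: 0.28 mL + 22.2 mL = 22.48 mL total → factor 22.48/0.28 = 80.286
Step 4: 35-fold → factor 35
Overall dilution factor = 20 × 54.077 × 80.286 × 35 = 3.0391 × 10^6
Final = 5.00 mM / 3.0391 × 10^6 = 1.645 × 10^-6 mM = 1.65 nM

1.65 nM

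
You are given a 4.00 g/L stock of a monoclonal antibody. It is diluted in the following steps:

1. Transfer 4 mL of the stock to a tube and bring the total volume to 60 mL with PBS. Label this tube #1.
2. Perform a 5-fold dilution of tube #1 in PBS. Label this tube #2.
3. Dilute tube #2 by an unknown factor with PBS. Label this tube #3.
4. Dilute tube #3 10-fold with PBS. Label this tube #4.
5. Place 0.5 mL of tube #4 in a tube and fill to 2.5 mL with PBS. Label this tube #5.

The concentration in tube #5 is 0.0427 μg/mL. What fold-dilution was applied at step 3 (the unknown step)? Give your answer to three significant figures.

Step 1: 4 mL brought to 60 mL → factor 60/4 = 15
Step 2: 5-fold → factor 5
Step 3: unknown factor x
Step 4: 10-fold → factor 10
Step 5: 0.5 mL brought to 2.5 mL → factor 2.5/0.5 = 5
Product of known-step factors = 3750
Overall factor = 4.00 g/L / (0.0427 μg/mL) = 93677
x = 93677 / 3750 = 25.0

25.0-fold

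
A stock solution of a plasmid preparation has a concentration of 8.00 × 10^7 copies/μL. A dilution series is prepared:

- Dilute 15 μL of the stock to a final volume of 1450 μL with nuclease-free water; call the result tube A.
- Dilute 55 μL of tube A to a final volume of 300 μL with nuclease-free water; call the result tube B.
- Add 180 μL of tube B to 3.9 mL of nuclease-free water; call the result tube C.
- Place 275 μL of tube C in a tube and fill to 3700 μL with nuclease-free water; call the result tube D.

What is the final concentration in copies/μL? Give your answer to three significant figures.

498 copies/μL

Step 1: 15 μL brought to 1450 μL → factor 1450/15 = 96.667
Step 2: 55 μL brought to 300 μL → factor 300/55 = 5.4545
Step 3: 180 μL + 3.9 mL = 4080 μL total → factor 4080/180 = 22.667
Step 4: 275 μL brought to 3700 μL → factor 3700/275 = 13.455
Overall dilution factor = 96.667 × 5.4545 × 22.667 × 13.455 = 1.608 × 10^5
Final = 8.00 × 10^7 copies/μL / 1.608 × 10^5 = 498 copies/μL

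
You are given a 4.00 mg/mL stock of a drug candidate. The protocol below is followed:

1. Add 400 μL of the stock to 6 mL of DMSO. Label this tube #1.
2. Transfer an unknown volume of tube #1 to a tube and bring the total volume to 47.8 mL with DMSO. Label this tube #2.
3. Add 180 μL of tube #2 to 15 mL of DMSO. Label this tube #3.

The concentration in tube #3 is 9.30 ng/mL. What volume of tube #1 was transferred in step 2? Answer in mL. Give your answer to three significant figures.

0.150 mL

Step 1: 400 μL + 6 mL = 6400 μL total → factor 6400/400 = 16
Step 2: v brought to 47.8 mL → factor = 47.8 mL/v
Step 3: 180 μL + 15 mL = 15180 μL total → factor 15180/180 = 84.333
Product of known-step factors = 1349.3
Overall factor = 4.00 mg/mL / (9.30 ng/mL) = 4.3011 × 10^5
Step-2 factor = 4.3011 × 10^5 / 1349.3 = 318.76
v = 47.8 mL / 318.76 = 0.150 mL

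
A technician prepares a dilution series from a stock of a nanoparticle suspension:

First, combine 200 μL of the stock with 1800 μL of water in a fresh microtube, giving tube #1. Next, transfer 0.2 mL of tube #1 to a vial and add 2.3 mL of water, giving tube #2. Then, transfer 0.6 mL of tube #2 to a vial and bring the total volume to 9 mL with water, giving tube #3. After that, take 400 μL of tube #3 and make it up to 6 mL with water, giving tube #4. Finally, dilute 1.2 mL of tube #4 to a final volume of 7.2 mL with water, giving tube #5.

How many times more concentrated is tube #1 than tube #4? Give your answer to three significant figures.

Step 1: 200 μL + 1800 μL = 2000 μL total → factor 2000/200 = 10
Step 2: 0.2 mL + 2.3 mL = 2.5 mL total → factor 2.5/0.2 = 12.5
Step 3: 0.6 mL brought to 9 mL → factor 9/0.6 = 15
Step 4: 400 μL brought to 6 mL → factor 6000/400 = 15
Dilution factor to tube #1 = 10; to tube #4 = 28125
[tube #1]/[tube #4] = (factor to tube #4)/(factor to tube #1) = 28125/10 = 2.81 × 10^3

2.81 × 10^3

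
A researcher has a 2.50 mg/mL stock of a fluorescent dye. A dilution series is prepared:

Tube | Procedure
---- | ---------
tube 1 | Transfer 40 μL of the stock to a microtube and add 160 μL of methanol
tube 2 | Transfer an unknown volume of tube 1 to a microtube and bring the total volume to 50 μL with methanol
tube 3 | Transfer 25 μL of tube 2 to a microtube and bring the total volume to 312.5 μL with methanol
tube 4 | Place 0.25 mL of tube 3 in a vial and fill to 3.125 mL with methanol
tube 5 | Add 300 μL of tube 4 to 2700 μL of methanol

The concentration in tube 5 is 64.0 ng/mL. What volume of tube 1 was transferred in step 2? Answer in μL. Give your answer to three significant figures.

10.0 μL

Step 1: 40 μL + 160 μL = 200 μL total → factor 200/40 = 5
Step 2: v brought to 50 μL → factor = 50 μL/v
Step 3: 25 μL brought to 312.5 μL → factor 312.5/25 = 12.5
Step 4: 0.25 mL brought to 3.125 mL → factor 3.125/0.25 = 12.5
Step 5: 300 μL + 2700 μL = 3000 μL total → factor 3000/300 = 10
Product of known-step factors = 7812.5
Overall factor = 2.50 mg/mL / (64.0 ng/mL) = 39062
Step-2 factor = 39062 / 7812.5 = 5
v = 50 μL / 5 = 10.0 μL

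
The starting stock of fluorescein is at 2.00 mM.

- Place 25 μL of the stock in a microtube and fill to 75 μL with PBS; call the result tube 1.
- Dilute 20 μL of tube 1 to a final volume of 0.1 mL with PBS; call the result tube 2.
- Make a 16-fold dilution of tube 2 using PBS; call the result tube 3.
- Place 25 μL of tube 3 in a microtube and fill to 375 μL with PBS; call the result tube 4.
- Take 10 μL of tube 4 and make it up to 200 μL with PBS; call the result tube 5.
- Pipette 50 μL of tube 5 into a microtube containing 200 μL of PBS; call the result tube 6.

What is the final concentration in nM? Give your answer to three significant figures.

5.56 nM

Step 1: 25 μL brought to 75 μL → factor 75/25 = 3
Step 2: 20 μL brought to 0.1 mL → factor 100/20 = 5
Step 3: 16-fold → factor 16
Step 4: 25 μL brought to 375 μL → factor 375/25 = 15
Step 5: 10 μL brought to 200 μL → factor 200/10 = 20
Step 6: 50 μL + 200 μL = 250 μL total → factor 250/50 = 5
Overall dilution factor = 3 × 5 × 16 × 15 × 20 × 5 = 3.6 × 10^5
Final = 2.00 mM / 3.6 × 10^5 = 5.556 × 10^-6 mM = 5.56 nM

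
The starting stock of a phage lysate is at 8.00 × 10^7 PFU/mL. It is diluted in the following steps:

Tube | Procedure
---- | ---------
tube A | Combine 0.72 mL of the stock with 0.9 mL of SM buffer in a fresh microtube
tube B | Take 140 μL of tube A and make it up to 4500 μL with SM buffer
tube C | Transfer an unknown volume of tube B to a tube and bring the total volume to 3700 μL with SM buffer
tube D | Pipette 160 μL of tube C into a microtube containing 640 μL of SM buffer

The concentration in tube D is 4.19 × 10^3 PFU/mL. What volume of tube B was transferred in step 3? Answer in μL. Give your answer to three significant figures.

Step 1: 0.72 mL + 0.9 mL = 1.62 mL total → factor 1.62/0.72 = 2.25
Step 2: 140 μL brought to 4500 μL → factor 4500/140 = 32.143
Step 3: v brought to 3700 μL → factor = 3700 μL/v
Step 4: 160 μL + 640 μL = 800 μL total → factor 800/160 = 5
Product of known-step factors = 361.61
Overall factor = 8.00 × 10^7 PFU/mL / (4.19 × 10^3 PFU/mL) = 19093
Step-3 factor = 19093 / 361.61 = 52.801
v = 3700 μL / 52.801 = 70.1 μL

70.1 μL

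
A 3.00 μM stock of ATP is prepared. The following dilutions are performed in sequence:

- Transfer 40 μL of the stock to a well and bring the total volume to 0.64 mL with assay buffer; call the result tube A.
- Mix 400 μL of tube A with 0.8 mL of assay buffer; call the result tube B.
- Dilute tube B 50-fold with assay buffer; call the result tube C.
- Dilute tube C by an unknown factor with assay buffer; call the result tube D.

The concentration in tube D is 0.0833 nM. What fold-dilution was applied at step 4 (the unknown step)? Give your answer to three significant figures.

15.0-fold

Step 1: 40 μL brought to 0.64 mL → factor 640/40 = 16
Step 2: 400 μL + 0.8 mL = 1200 μL total → factor 1200/400 = 3
Step 3: 50-fold → factor 50
Step 4: unknown factor x
Product of known-step factors = 2400
Overall factor = 3.00 μM / (0.0833 nM) = 36014
x = 36014 / 2400 = 15.0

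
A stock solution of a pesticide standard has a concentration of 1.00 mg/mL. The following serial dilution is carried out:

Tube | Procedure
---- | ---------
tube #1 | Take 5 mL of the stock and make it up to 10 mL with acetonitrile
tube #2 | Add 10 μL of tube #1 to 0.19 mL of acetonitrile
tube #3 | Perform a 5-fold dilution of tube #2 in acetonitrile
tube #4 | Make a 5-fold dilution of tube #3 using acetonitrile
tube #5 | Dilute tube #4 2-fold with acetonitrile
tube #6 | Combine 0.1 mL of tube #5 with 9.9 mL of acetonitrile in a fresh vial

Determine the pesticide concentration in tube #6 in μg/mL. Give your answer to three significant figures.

0.00500 μg/mL

Step 1: 5 mL brought to 10 mL → factor 10/5 = 2
Step 2: 10 μL + 0.19 mL = 200 μL total → factor 200/10 = 20
Step 3: 5-fold → factor 5
Step 4: 5-fold → factor 5
Step 5: 2-fold → factor 2
Step 6: 0.1 mL + 9.9 mL = 10 mL total → factor 10/0.1 = 100
Overall dilution factor = 2 × 20 × 5 × 5 × 2 × 100 = 2 × 10^5
Final = 1.00 mg/mL / 2 × 10^5 = 5.000 × 10^-6 mg/mL = 0.00500 μg/mL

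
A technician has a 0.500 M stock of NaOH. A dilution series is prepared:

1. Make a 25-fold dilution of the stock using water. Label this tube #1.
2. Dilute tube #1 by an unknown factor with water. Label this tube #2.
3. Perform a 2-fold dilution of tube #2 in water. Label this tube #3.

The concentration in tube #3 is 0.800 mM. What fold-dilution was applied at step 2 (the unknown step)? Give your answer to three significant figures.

12.5-fold

Step 1: 25-fold → factor 25
Step 2: unknown factor x
Step 3: 2-fold → factor 2
Product of known-step factors = 50
Overall factor = 0.500 M / (0.800 mM) = 625
x = 625 / 50 = 12.5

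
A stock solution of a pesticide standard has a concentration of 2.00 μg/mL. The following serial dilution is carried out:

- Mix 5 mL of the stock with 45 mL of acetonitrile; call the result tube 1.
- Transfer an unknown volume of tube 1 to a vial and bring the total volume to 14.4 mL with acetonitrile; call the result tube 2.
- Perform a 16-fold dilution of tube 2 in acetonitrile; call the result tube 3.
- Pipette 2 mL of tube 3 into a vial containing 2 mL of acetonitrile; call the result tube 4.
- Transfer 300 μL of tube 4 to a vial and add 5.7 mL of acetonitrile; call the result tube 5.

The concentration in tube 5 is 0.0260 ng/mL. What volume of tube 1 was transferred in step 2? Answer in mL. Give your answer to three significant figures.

Step 1: 5 mL + 45 mL = 50 mL total → factor 50/5 = 10
Step 2: v brought to 14.4 mL → factor = 14.4 mL/v
Step 3: 16-fold → factor 16
Step 4: 2 mL + 2 mL = 4 mL total → factor 4/2 = 2
Step 5: 300 μL + 5.7 mL = 6000 μL total → factor 6000/300 = 20
Product of known-step factors = 6400
Overall factor = 2.00 μg/mL / (0.0260 ng/mL) = 76923
Step-2 factor = 76923 / 6400 = 12.019
v = 14.4 mL / 12.019 = 1.20 mL

1.20 mL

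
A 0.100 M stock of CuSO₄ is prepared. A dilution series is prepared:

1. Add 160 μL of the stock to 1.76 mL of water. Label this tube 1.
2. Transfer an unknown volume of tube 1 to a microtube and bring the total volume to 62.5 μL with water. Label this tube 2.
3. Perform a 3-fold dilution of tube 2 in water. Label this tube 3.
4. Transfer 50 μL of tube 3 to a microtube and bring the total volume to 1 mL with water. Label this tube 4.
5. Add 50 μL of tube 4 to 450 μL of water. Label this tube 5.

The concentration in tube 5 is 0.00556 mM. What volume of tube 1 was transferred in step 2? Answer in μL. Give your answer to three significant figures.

Step 1: 160 μL + 1.76 mL = 1920 μL total → factor 1920/160 = 12
Step 2: v brought to 62.5 μL → factor = 62.5 μL/v
Step 3: 3-fold → factor 3
Step 4: 50 μL brought to 1 mL → factor 1000/50 = 20
Step 5: 50 μL + 450 μL = 500 μL total → factor 500/50 = 10
Product of known-step factors = 7200
Overall factor = 0.100 M / (0.00556 mM) = 17986
Step-2 factor = 17986 / 7200 = 2.498
v = 62.5 μL / 2.498 = 25.0 μL

25.0 μL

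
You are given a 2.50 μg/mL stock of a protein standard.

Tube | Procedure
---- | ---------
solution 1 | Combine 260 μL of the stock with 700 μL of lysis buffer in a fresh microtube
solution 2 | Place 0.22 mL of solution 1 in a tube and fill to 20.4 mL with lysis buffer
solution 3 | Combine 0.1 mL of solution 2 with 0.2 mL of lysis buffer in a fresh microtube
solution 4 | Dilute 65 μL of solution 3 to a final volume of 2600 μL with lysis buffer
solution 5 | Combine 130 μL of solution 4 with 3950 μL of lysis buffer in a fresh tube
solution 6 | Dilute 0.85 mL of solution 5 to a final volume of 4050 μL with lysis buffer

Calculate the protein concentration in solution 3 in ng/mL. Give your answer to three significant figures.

Step 1: 260 μL + 700 μL = 960 μL total → factor 960/260 = 3.6923
Step 2: 0.22 mL brought to 20.4 mL → factor 20.4/0.22 = 92.727
Step 3: 0.1 mL + 0.2 mL = 0.3 mL total → factor 0.3/0.1 = 3
Dilution factor through solution 3 = 3.6923 × 92.727 × 3 = 1027.1
[solution 3] = 2.50 μg/mL / 1027.1 = 0.002434 μg/mL = 2.43 ng/mL

2.43 ng/mL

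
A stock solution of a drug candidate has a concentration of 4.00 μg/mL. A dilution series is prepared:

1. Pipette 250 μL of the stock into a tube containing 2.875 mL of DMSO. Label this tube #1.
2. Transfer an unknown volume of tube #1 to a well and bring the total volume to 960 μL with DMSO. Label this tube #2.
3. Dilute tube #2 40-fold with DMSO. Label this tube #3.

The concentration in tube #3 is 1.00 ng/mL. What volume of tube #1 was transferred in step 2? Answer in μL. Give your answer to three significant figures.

Step 1: 250 μL + 2.875 mL = 3125 μL total → factor 3125/250 = 12.5
Step 2: v brought to 960 μL → factor = 960 μL/v
Step 3: 40-fold → factor 40
Product of known-step factors = 500
Overall factor = 4.00 μg/mL / (1.00 ng/mL) = 4000
Step-2 factor = 4000 / 500 = 8
v = 960 μL / 8 = 120 μL

120 μL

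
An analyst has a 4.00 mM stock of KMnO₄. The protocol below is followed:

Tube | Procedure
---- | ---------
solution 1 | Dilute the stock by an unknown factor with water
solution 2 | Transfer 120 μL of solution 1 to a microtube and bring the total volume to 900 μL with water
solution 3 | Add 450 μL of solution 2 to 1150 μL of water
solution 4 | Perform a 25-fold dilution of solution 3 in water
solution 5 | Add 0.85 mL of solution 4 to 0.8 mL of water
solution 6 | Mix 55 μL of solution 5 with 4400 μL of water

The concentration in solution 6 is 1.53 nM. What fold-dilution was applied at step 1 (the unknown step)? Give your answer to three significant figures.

24.9-fold

Step 1: unknown factor x
Step 2: 120 μL brought to 900 μL → factor 900/120 = 7.5
Step 3: 450 μL + 1150 μL = 1600 μL total → factor 1600/450 = 3.5556
Step 4: 25-fold → factor 25
Step 5: 0.85 mL + 0.8 mL = 1.65 mL total → factor 1.65/0.85 = 1.9412
Step 6: 55 μL + 4400 μL = 4455 μL total → factor 4455/55 = 81
Product of known-step factors = 1.0482 × 10^5
Overall factor = 4.00 mM / (1.53 nM) = 2.6144 × 10^6
x = 2.6144 × 10^6 / 1.0482 × 10^5 = 24.9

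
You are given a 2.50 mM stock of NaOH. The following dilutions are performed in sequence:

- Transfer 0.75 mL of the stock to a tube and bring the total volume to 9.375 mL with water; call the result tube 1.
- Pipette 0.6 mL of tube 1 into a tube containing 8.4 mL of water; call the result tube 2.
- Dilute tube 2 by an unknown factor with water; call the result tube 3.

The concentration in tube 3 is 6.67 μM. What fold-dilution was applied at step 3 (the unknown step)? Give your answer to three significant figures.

2.00-fold

Step 1: 0.75 mL brought to 9.375 mL → factor 9.375/0.75 = 12.5
Step 2: 0.6 mL + 8.4 mL = 9 mL total → factor 9/0.6 = 15
Step 3: unknown factor x
Product of known-step factors = 187.5
Overall factor = 2.50 mM / (6.67 μM) = 374.81
x = 374.81 / 187.5 = 2.00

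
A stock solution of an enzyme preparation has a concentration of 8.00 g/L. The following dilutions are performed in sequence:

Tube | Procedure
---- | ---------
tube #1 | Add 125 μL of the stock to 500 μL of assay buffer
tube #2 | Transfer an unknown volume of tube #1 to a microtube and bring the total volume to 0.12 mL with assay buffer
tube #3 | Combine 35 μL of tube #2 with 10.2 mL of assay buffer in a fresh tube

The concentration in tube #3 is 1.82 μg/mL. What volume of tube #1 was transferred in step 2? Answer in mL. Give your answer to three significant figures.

0.0399 mL

Step 1: 125 μL + 500 μL = 625 μL total → factor 625/125 = 5
Step 2: v brought to 0.12 mL → factor = 0.12 mL/v
Step 3: 35 μL + 10.2 mL = 10235 μL total → factor 10235/35 = 292.43
Product of known-step factors = 1462.1
Overall factor = 8.00 g/L / (1.82 μg/mL) = 4395.6
Step-2 factor = 4395.6 / 1462.1 = 3.0063
v = 0.12 mL / 3.0063 = 0.0399 mL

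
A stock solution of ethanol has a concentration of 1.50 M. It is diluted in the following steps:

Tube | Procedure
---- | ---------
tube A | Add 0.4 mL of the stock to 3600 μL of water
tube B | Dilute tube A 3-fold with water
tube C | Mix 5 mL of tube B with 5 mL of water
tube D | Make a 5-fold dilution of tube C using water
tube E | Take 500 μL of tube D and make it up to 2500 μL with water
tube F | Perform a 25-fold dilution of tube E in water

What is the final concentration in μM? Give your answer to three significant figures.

Step 1: 0.4 mL + 3600 μL = 4 mL total → factor 4/0.4 = 10
Step 2: 3-fold → factor 3
Step 3: 5 mL + 5 mL = 10 mL total → factor 10/5 = 2
Step 4: 5-fold → factor 5
Step 5: 500 μL brought to 2500 μL → factor 2500/500 = 5
Step 6: 25-fold → factor 25
Overall dilution factor = 10 × 3 × 2 × 5 × 5 × 25 = 37500
Final = 1.50 M / 37500 = 4.000 × 10^-5 M = 40.0 μM

40.0 μM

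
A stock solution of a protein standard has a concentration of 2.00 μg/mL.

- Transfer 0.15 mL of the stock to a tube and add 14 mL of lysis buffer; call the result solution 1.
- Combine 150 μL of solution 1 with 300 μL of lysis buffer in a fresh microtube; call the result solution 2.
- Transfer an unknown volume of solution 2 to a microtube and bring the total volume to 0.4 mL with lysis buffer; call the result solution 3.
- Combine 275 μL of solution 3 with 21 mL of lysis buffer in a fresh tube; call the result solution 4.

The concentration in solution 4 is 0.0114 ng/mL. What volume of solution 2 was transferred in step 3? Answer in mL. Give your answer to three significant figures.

Step 1: 0.15 mL + 14 mL = 14.15 mL total → factor 14.15/0.15 = 94.333
Step 2: 150 μL + 300 μL = 450 μL total → factor 450/150 = 3
Step 3: v brought to 0.4 mL → factor = 0.4 mL/v
Step 4: 275 μL + 21 mL = 21275 μL total → factor 21275/275 = 77.364
Product of known-step factors = 21894
Overall factor = 2.00 μg/mL / (0.0114 ng/mL) = 1.7544 × 10^5
Step-3 factor = 1.7544 × 10^5 / 21894 = 8.0131
v = 0.4 mL / 8.0131 = 0.0499 mL

0.0499 mL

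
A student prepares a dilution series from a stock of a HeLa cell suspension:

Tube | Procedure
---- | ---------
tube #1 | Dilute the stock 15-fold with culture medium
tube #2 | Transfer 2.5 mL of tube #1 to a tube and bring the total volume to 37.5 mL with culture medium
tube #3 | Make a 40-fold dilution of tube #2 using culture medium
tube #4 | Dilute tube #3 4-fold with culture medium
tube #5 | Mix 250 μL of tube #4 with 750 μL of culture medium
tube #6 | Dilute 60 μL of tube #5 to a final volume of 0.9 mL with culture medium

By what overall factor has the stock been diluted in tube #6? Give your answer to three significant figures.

2.16 × 10^6

Step 1: 15-fold → factor 15
Step 2: 2.5 mL brought to 37.5 mL → factor 37.5/2.5 = 15
Step 3: 40-fold → factor 40
Step 4: 4-fold → factor 4
Step 5: 250 μL + 750 μL = 1000 μL total → factor 1000/250 = 4
Step 6: 60 μL brought to 0.9 mL → factor 900/60 = 15
Overall dilution factor = 15 × 15 × 40 × 4 × 4 × 15 = 2.16 × 10^6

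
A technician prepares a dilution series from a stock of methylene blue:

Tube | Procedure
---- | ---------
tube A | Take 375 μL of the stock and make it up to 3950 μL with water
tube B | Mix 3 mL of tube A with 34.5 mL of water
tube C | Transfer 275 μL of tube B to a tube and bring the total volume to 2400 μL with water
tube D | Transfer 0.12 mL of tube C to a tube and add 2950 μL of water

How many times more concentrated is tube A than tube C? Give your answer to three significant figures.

Step 1: 375 μL brought to 3950 μL → factor 3950/375 = 10.533
Step 2: 3 mL + 34.5 mL = 37.5 mL total → factor 37.5/3 = 12.5
Step 3: 275 μL brought to 2400 μL → factor 2400/275 = 8.7273
Dilution factor to tube A = 10.533; to tube C = 1149.1
[tube A]/[tube C] = (factor to tube C)/(factor to tube A) = 1149.1/10.533 = 109

109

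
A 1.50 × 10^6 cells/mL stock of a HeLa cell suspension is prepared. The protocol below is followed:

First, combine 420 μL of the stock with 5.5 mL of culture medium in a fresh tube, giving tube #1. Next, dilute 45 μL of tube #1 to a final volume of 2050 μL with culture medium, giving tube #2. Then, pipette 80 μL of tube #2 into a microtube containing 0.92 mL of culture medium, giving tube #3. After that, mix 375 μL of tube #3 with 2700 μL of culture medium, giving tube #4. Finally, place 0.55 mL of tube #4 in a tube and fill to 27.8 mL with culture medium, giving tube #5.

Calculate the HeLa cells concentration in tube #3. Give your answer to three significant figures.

187 cells/mL

Step 1: 420 μL + 5.5 mL = 5920 μL total → factor 5920/420 = 14.095
Step 2: 45 μL brought to 2050 μL → factor 2050/45 = 45.556
Step 3: 80 μL + 0.92 mL = 1000 μL total → factor 1000/80 = 12.5
Dilution factor through tube #3 = 14.095 × 45.556 × 12.5 = 8026.5
[tube #3] = 1.50 × 10^6 cells/mL / 8026.5 = 187 cells/mL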